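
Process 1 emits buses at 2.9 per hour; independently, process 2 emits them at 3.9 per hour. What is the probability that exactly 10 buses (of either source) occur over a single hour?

Independent Poisson processes superpose: combined rate λ = 2.9 + 3.9 = 6.8 per hour.
So μ = 6.8.
P(N = 10) = e^(−6.8) · 6.8^10/10! ≈ 0.0649.

0.0649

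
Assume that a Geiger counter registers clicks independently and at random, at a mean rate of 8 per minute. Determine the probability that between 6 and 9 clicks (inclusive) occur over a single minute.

With mean μ = 8 per minute,
P(6 ≤ N ≤ 9) = Σ_{j=6}^{9} e^(−8) · 8^j/j! ≈ 0.5254.

0.5254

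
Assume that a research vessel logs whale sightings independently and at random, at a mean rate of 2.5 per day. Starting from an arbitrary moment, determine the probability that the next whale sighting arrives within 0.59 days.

Inter-arrival times are exponential with rate λ = 2.5 per day.
P(T ≤ 0.59) = 1 − e^(−λt) = 1 − e^(−2.5 × 0.59) = 1 − e^(−1.475) ≈ 0.7712.

0.7712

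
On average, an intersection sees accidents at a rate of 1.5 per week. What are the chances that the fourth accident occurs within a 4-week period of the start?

Over the interval, μ = 1.5 × 4 = 6 (a 4-week period = 4 weeks).
The fourth arrival falls in the interval iff at least 4 events occur there: P(S_4 ≤ t) = P(N ≥ 4) = 1 − P(N ≤ 3) ≈ 0.8488.

0.8488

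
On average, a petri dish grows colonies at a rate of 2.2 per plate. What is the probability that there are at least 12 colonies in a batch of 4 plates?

Over the interval, μ = 2.2 × 4 = 8.8 (a batch of 4 plates = 4 plates).
P(N ≥ 12) = 1 − P(N ≤ 11) = 1 − Σ_{j=0}^{11} e^(−μ) μ^j/j! ≈ 0.1780.

0.1780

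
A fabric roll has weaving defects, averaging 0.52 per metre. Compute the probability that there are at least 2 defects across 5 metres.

0.7326

Over the interval, μ = 0.52 × 5 = 2.6 (5 metres).
P(N ≥ 2) = 1 − P(N ≤ 1) = 1 − Σ_{j=0}^{1} e^(−μ) μ^j/j! ≈ 0.7326.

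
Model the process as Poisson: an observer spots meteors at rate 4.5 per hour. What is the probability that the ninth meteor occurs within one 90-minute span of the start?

Over the interval, μ = 4.5 × 1.5 = 6.75 (a 90-minute span = 1.5 hours).
The ninth arrival falls in the interval iff at least 9 events occur there: P(S_9 ≤ t) = P(N ≥ 9) = 1 − P(N ≤ 8) ≈ 0.2389.

0.2389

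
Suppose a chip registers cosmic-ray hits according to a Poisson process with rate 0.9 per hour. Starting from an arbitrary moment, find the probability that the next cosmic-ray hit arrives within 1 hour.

0.5934

Inter-arrival times are exponential with rate λ = 0.9 per hour.
P(T ≤ 1) = 1 − e^(−λt) = 1 − e^(−0.9 × 1) = 1 − e^(−0.9) ≈ 0.5934.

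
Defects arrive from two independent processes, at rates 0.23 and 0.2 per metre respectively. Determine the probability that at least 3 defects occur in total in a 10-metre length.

0.8026

Independent Poisson processes superpose: combined rate λ = 0.23 + 0.2 = 0.43 per metre.
Over the interval, μ = 0.43 × 10 = 4.3 (a 10-metre length = 10 metres).
P(N ≥ 3) = 1 − P(N ≤ 2) ≈ 0.8026.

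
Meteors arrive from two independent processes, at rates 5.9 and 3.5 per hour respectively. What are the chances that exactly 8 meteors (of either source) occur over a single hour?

0.1251

Independent Poisson processes superpose: combined rate λ = 5.9 + 3.5 = 9.4 per hour.
So μ = 9.4.
P(N = 8) = e^(−9.4) · 9.4^8/8! ≈ 0.1251.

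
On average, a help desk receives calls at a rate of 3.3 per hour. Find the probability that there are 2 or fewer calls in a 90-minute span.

Over the interval, μ = 3.3 × 1.5 = 4.95 (a 90-minute span = 1.5 hours).
P(N ≤ 2) = Σ_{j=0}^{2} e^(−μ) μ^j/j! ≈ 0.1289.

0.1289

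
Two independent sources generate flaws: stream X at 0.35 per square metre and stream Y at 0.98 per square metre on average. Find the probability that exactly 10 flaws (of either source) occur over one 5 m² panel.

Independent Poisson processes superpose: combined rate λ = 0.35 + 0.98 = 1.33 per square metre.
Over the interval, μ = 1.33 × 5 = 6.65 (a 5 m² panel = 5 square metres).
P(N = 10) = e^(−6.65) · 6.65^10/10! ≈ 0.0603.

0.0603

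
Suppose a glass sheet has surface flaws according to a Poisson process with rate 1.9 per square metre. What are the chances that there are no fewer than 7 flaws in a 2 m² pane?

0.0909

Over the interval, μ = 1.9 × 2 = 3.8 (a 2 m² pane = 2 square metres).
P(N ≥ 7) = 1 − P(N ≤ 6) = 1 − Σ_{j=0}^{6} e^(−μ) μ^j/j! ≈ 0.0909.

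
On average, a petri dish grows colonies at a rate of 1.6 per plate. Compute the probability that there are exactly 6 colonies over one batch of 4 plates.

0.1586

Over the interval, μ = 1.6 × 4 = 6.4 (a batch of 4 plates = 4 plates).
P(N = 6) = e^(−μ) μ^6/6! = e^(−6.4) · 6.4^6/720 ≈ 0.1586.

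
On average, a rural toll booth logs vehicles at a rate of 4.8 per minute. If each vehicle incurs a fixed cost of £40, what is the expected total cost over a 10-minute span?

E[N] = 4.8 × 10 = 48 (a 10-minute span = 10 minutes); E[cost] = 48 × £40 = £1920.

£1920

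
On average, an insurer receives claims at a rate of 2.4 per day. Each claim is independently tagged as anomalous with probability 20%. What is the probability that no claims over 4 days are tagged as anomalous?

Thinning: the claims that are tagged as anomalous themselves form a Poisson process with rate 0.2 × 2.4 = 0.48 per day.
Over the interval, μ = 0.48 × 4 = 1.92 (4 days).
P(N = 0) = e^(−1.92) · 1.92^0/0! ≈ 0.1466.

0.1466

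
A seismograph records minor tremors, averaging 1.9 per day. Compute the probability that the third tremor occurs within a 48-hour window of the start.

Over the interval, μ = 1.9 × 2 = 3.8 (a 48-hour window = 2 days).
The third arrival falls in the interval iff at least 3 events occur there: P(S_3 ≤ t) = P(N ≥ 3) = 1 − P(N ≤ 2) ≈ 0.7311.

0.7311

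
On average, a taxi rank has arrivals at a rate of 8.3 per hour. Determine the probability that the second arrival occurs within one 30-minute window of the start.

Over the interval, μ = 8.3 × 0.5 = 4.15 (a 30-minute window = 0.5 hours).
The second arrival falls in the interval iff at least 2 events occur there: P(S_2 ≤ t) = P(N ≥ 2) = 1 − P(N ≤ 1) ≈ 0.9188.

0.9188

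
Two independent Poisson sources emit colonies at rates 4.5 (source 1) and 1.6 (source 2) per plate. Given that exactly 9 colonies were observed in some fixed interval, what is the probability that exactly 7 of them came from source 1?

Given the total, each event is independently from source 1 with probability p = λ_1/(λ_1+λ_2) = 4.5/6.1 ≈ 0.7377.
So K ~ Binomial(9, 4.5/6.1): P(K = 7) = C(9,7) · (4.5/6.1)^7 · (1.6/6.1)^2 ≈ 0.2945.

0.2945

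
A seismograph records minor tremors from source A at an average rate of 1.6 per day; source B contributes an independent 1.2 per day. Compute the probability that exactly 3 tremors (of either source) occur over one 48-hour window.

0.1082

Independent Poisson processes superpose: combined rate λ = 1.6 + 1.2 = 2.8 per day.
Over the interval, μ = 2.8 × 2 = 5.6 (a 48-hour window = 2 days).
P(N = 3) = e^(−5.6) · 5.6^3/3! ≈ 0.1082.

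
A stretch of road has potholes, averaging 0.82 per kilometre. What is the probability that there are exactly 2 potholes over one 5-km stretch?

Over the interval, μ = 0.82 × 5 = 4.1 (a 5-km stretch = 5 kilometres).
P(N = 2) = e^(−μ) μ^2/2! = e^(−4.1) · 4.1^2/2 ≈ 0.1393.

0.1393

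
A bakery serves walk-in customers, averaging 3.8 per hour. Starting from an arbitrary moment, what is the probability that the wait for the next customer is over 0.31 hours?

The wait for the next event is exponential with rate λ = 3.8 per hour.
P(T > 0.31) = e^(−λt) = e^(−3.8 × 0.31) = e^(−1.178) ≈ 0.3079.

0.3079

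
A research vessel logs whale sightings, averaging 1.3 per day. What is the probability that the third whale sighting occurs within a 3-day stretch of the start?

0.7469

Over the interval, μ = 1.3 × 3 = 3.9 (a 3-day stretch = 3 days).
The third arrival falls in the interval iff at least 3 events occur there: P(S_3 ≤ t) = P(N ≥ 3) = 1 − P(N ≤ 2) ≈ 0.7469.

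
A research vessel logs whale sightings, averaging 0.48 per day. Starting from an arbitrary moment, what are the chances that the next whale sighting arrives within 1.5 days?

Inter-arrival times are exponential with rate λ = 0.48 per day.
P(T ≤ 1.5) = 1 − e^(−λt) = 1 − e^(−0.48 × 1.5) = 1 − e^(−0.72) ≈ 0.5132.

0.5132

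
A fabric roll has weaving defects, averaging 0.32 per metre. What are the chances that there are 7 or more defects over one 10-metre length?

Over the interval, μ = 0.32 × 10 = 3.2 (a 10-metre length = 10 metres).
P(N ≥ 7) = 1 − P(N ≤ 6) = 1 − Σ_{j=0}^{6} e^(−μ) μ^j/j! ≈ 0.0446.

0.0446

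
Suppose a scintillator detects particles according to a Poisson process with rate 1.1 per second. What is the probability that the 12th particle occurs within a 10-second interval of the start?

0.4207

Over the interval, μ = 1.1 × 10 = 11 (a 10-second interval = 10 seconds).
The 12th arrival falls in the interval iff at least 12 events occur there: P(S_12 ≤ t) = P(N ≥ 12) = 1 − P(N ≤ 11) ≈ 0.4207.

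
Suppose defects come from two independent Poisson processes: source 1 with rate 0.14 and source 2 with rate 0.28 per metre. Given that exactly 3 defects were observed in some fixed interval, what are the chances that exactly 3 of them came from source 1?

Given the total, each event is independently from source 1 with probability p = λ_1/(λ_1+λ_2) = 0.14/0.42 ≈ 0.3333.
So K ~ Binomial(3, 0.14/0.42): P(K = 3) = C(3,3) · (0.14/0.42)^3 · (0.28/0.42)^0 ≈ 0.0370.

0.0370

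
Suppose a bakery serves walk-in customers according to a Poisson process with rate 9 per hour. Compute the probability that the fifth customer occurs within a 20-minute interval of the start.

Over the interval, μ = 9 × 1/3 = 3 (a 20-minute interval = 1/3 hours).
The fifth arrival falls in the interval iff at least 5 events occur there: P(S_5 ≤ t) = P(N ≥ 5) = 1 − P(N ≤ 4) ≈ 0.1847.

0.1847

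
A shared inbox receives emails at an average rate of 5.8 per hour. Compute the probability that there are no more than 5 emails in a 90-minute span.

0.1352

Over the interval, μ = 5.8 × 1.5 = 8.7 (a 90-minute span = 1.5 hours).
P(N ≤ 5) = Σ_{j=0}^{5} e^(−μ) μ^j/j! ≈ 0.1352.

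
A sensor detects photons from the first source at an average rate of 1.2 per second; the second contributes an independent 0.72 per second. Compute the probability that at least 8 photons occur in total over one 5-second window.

0.7416

Independent Poisson processes superpose: combined rate λ = 1.2 + 0.72 = 1.92 per second.
Over the interval, μ = 1.92 × 5 = 9.6 (a 5-second window = 5 seconds).
P(N ≥ 8) = 1 − P(N ≤ 7) ≈ 0.7416.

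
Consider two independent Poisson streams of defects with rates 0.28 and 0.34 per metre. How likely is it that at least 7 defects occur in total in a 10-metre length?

Independent Poisson processes superpose: combined rate λ = 0.28 + 0.34 = 0.62 per metre.
Over the interval, μ = 0.62 × 10 = 6.2 (a 10-metre length = 10 metres).
P(N ≥ 7) = 1 − P(N ≤ 6) ≈ 0.4258.

0.4258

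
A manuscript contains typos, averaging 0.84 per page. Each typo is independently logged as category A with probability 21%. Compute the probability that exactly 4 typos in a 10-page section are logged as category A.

Thinning: the typos that are logged as category A themselves form a Poisson process with rate 0.21 × 0.84 = 0.1764 per page.
Over the interval, μ = 0.1764 × 10 = 1.764 (a 10-page section = 10 pages).
P(N = 4) = e^(−1.764) · 1.764^4/4! ≈ 0.0691.

0.0691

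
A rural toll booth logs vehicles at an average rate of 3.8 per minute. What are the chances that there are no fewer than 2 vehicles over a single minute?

0.8926

With mean μ = 3.8 per minute,
P(N ≥ 2) = 1 − P(N ≤ 1) = 1 − Σ_{j=0}^{1} e^(−μ) μ^j/j! ≈ 0.8926.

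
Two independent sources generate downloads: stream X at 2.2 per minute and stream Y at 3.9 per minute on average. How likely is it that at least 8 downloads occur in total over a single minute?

Independent Poisson processes superpose: combined rate λ = 2.2 + 3.9 = 6.1 per minute.
So μ = 6.1.
P(N ≥ 8) = 1 − P(N ≤ 7) ≈ 0.2699.

0.2699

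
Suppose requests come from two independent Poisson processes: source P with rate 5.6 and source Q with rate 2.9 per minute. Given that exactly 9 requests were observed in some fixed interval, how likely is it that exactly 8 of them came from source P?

0.1090

Given the total, each event is independently from source P with probability p = λ_P/(λ_P+λ_Q) = 5.6/8.5 ≈ 0.6588.
So K ~ Binomial(9, 5.6/8.5): P(K = 8) = C(9,8) · (5.6/8.5)^8 · (2.9/8.5)^1 ≈ 0.1090.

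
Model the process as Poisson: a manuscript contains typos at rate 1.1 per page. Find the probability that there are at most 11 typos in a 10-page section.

Over the interval, μ = 1.1 × 10 = 11 (a 10-page section = 10 pages).
P(N ≤ 11) = Σ_{j=0}^{11} e^(−μ) μ^j/j! ≈ 0.5793.

0.5793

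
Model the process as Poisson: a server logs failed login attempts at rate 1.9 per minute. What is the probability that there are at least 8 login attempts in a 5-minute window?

Over the interval, μ = 1.9 × 5 = 9.5 (a 5-minute window = 5 minutes).
P(N ≥ 8) = 1 − P(N ≤ 7) = 1 − Σ_{j=0}^{7} e^(−μ) μ^j/j! ≈ 0.7313.

0.7313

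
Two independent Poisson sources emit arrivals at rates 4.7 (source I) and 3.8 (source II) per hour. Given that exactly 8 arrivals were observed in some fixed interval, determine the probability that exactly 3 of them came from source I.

0.1691

Given the total, each event is independently from source I with probability p = λ_I/(λ_I+λ_II) = 4.7/8.5 ≈ 0.5529.
So K ~ Binomial(8, 4.7/8.5): P(K = 3) = C(8,3) · (4.7/8.5)^3 · (3.8/8.5)^5 ≈ 0.1691.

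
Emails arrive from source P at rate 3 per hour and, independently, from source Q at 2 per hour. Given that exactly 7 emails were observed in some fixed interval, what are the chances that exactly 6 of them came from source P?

0.1306

Given the total, each event is independently from source P with probability p = λ_P/(λ_P+λ_Q) = 3/5 = 0.6000.
So K ~ Binomial(7, 3/5): P(K = 6) = C(7,6) · (3/5)^6 · (2/5)^1 ≈ 0.1306.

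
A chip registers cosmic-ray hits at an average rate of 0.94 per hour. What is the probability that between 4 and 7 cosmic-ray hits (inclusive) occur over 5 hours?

0.5863

Over the interval, μ = 0.94 × 5 = 4.7 (5 hours).
P(4 ≤ N ≤ 7) = Σ_{j=4}^{7} e^(−4.7) · 4.7^j/j! ≈ 0.5863.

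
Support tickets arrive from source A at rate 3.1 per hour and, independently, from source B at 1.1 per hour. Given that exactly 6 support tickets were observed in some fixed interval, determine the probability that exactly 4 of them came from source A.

Given the total, each event is independently from source A with probability p = λ_A/(λ_A+λ_B) = 3.1/4.2 ≈ 0.7381.
So K ~ Binomial(6, 3.1/4.2): P(K = 4) = C(6,4) · (3.1/4.2)^4 · (1.1/4.2)^2 ≈ 0.3054.

0.3054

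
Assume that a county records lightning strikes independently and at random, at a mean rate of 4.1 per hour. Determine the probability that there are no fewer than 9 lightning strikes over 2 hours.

Over the interval, μ = 4.1 × 2 = 8.2 (2 hours).
P(N ≥ 9) = 1 − P(N ≤ 8) = 1 − Σ_{j=0}^{8} e^(−μ) μ^j/j! ≈ 0.4353.

0.4353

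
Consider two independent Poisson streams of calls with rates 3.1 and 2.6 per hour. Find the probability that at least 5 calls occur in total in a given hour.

Independent Poisson processes superpose: combined rate λ = 3.1 + 2.6 = 5.7 per hour.
So μ = 5.7.
P(N ≥ 5) = 1 − P(N ≤ 4) ≈ 0.6728.

0.6728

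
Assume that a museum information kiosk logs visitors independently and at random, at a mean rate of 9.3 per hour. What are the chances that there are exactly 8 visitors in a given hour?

With mean μ = 9.3 per hour,
P(N = 8) = e^(−μ) μ^8/8! = e^(−9.3) · 9.3^8/40320 ≈ 0.1269.

0.1269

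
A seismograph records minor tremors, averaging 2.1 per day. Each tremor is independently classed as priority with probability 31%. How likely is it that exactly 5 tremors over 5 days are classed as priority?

Thinning: the tremors that are classed as priority themselves form a Poisson process with rate 0.31 × 2.1 = 0.651 per day.
Over the interval, μ = 0.651 × 5 = 3.255 (5 days).
P(N = 5) = e^(−3.255) · 3.255^5/5! ≈ 0.1175.

0.1175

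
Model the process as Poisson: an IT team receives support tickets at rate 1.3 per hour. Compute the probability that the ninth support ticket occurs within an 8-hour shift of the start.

0.7104

Over the interval, μ = 1.3 × 8 = 10.4 (an 8-hour shift = 8 hours).
The ninth arrival falls in the interval iff at least 9 events occur there: P(S_9 ≤ t) = P(N ≥ 9) = 1 − P(N ≤ 8) ≈ 0.7104.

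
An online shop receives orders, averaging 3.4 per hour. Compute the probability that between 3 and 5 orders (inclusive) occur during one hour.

With mean μ = 3.4 per hour,
P(3 ≤ N ≤ 5) = Σ_{j=3}^{5} e^(−3.4) · 3.4^j/j! ≈ 0.5308.

0.5308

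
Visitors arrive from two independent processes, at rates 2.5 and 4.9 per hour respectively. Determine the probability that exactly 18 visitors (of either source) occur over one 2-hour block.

Independent Poisson processes superpose: combined rate λ = 2.5 + 4.9 = 7.4 per hour.
Over the interval, μ = 7.4 × 2 = 14.8 (a 2-hour block = 2 hours).
P(N = 18) = e^(−14.8) · 14.8^18/18! ≈ 0.0677.

0.0677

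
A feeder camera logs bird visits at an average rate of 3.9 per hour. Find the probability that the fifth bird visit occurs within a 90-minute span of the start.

0.6944

Over the interval, μ = 3.9 × 1.5 = 5.85 (a 90-minute span = 1.5 hours).
The fifth arrival falls in the interval iff at least 5 events occur there: P(S_5 ≤ t) = P(N ≥ 5) = 1 − P(N ≤ 4) ≈ 0.6944.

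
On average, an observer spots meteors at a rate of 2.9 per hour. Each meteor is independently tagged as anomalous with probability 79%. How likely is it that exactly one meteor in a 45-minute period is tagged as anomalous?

0.3082

Thinning: the meteors that are tagged as anomalous themselves form a Poisson process with rate 0.79 × 2.9 = 2.291 per hour.
Over the interval, μ = 2.291 × 0.75 = 1.71825 (a 45-minute period = 0.75 hours).
P(N = 1) = e^(−1.71825) · 1.71825^1/1! ≈ 0.3082.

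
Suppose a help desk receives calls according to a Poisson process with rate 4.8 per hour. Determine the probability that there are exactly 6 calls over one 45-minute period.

0.0826

Over the interval, μ = 4.8 × 0.75 = 3.6 (a 45-minute period = 0.75 hours).
P(N = 6) = e^(−μ) μ^6/6! = e^(−3.6) · 3.6^6/720 ≈ 0.0826.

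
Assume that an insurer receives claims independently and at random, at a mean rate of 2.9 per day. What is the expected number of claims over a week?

20.3

E[N] = λt = 2.9 × 7 = 20.3 (a week = 7 days).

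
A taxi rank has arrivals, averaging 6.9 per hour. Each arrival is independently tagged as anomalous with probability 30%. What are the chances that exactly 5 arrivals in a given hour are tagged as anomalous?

0.0400

Thinning: the arrivals that are tagged as anomalous themselves form a Poisson process with rate 0.3 × 6.9 = 2.07 per hour.
So μ = 2.07.
P(N = 5) = e^(−2.07) · 2.07^5/5! ≈ 0.0400.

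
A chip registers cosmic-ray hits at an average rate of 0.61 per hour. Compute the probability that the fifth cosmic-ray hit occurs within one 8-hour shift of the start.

Over the interval, μ = 0.61 × 8 = 4.88 (an 8-hour shift = 8 hours).
The fifth arrival falls in the interval iff at least 5 events occur there: P(S_5 ≤ t) = P(N ≥ 5) = 1 − P(N ≤ 4) ≈ 0.5382.

0.5382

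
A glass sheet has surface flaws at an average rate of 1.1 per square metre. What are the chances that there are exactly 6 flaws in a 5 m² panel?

Over the interval, μ = 1.1 × 5 = 5.5 (a 5 m² panel = 5 square metres).
P(N = 6) = e^(−μ) μ^6/6! = e^(−5.5) · 5.5^6/720 ≈ 0.1571.

0.1571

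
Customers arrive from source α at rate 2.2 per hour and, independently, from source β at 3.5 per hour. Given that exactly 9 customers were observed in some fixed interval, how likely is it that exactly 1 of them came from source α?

Given the total, each event is independently from source α with probability p = λ_α/(λ_α+λ_β) = 2.2/5.7 ≈ 0.3860.
So K ~ Binomial(9, 2.2/5.7): P(K = 1) = C(9,1) · (2.2/5.7)^1 · (3.5/5.7)^8 ≈ 0.0702.

0.0702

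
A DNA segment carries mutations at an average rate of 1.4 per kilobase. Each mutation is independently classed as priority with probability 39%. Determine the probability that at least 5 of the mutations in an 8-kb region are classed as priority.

0.4427

Thinning: the mutations that are classed as priority themselves form a Poisson process with rate 0.39 × 1.4 = 0.546 per kilobase.
Over the interval, μ = 0.546 × 8 = 4.368 (an 8-kb region = 8 kilobases).
P(N ≥ 5) = 1 − P(N ≤ 4) ≈ 0.4427.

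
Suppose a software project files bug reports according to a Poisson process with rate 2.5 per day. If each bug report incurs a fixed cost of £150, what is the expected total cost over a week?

E[N] = 2.5 × 7 = 17.5 (a week = 7 days); E[cost] = 17.5 × £150 = £2625.

£2625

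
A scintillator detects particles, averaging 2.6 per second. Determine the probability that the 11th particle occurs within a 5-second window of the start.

Over the interval, μ = 2.6 × 5 = 13 (a 5-second window = 5 seconds).
The 11th arrival falls in the interval iff at least 11 events occur there: P(S_11 ≤ t) = P(N ≥ 11) = 1 − P(N ≤ 10) ≈ 0.7483.

0.7483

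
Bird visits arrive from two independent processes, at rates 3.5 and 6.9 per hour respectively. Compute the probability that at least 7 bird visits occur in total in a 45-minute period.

0.6616

Independent Poisson processes superpose: combined rate λ = 3.5 + 6.9 = 10.4 per hour.
Over the interval, μ = 10.4 × 0.75 = 7.8 (a 45-minute period = 0.75 hours).
P(N ≥ 7) = 1 − P(N ≤ 6) ≈ 0.6616.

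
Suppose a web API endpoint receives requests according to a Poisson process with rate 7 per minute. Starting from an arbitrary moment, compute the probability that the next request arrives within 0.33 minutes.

Inter-arrival times are exponential with rate λ = 7 per minute.
P(T ≤ 0.33) = 1 − e^(−λt) = 1 − e^(−7 × 0.33) = 1 − e^(−2.31) ≈ 0.9007.

0.9007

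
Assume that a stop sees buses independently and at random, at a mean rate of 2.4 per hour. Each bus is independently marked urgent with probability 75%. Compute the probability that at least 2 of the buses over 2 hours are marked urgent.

0.8743

Thinning: the buses that are marked urgent themselves form a Poisson process with rate 0.75 × 2.4 = 1.8 per hour.
Over the interval, μ = 1.8 × 2 = 3.6 (2 hours).
P(N ≥ 2) = 1 − P(N ≤ 1) ≈ 0.8743.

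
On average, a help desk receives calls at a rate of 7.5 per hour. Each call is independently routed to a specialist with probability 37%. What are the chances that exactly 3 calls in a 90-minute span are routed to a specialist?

Thinning: the calls that are routed to a specialist themselves form a Poisson process with rate 0.37 × 7.5 = 2.775 per hour.
Over the interval, μ = 2.775 × 1.5 = 4.1625 (a 90-minute span = 1.5 hours).
P(N = 3) = e^(−4.1625) · 4.1625^3/3! ≈ 0.1871.

0.1871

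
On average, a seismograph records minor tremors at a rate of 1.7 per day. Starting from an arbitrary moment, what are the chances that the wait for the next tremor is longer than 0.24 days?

The wait for the next event is exponential with rate λ = 1.7 per day.
P(T > 0.24) = e^(−λt) = e^(−1.7 × 0.24) = e^(−0.408) ≈ 0.6650.

0.6650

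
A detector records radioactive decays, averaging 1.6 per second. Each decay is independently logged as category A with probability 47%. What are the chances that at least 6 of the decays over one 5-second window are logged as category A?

Thinning: the decays that are logged as category A themselves form a Poisson process with rate 0.47 × 1.6 = 0.752 per second.
Over the interval, μ = 0.752 × 5 = 3.76 (a 5-second window = 5 seconds).
P(N ≥ 6) = 1 − P(N ≤ 5) ≈ 0.1786.

0.1786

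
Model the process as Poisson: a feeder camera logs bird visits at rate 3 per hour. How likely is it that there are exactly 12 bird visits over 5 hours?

0.0829

Over the interval, μ = 3 × 5 = 15 (5 hours).
P(N = 12) = e^(−μ) μ^12/12! = e^(−15) · 15^12/479001600 ≈ 0.0829.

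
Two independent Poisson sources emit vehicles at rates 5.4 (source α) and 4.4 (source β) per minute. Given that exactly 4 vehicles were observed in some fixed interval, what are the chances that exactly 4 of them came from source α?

Given the total, each event is independently from source α with probability p = λ_α/(λ_α+λ_β) = 5.4/9.8 ≈ 0.5510.
So K ~ Binomial(4, 5.4/9.8): P(K = 4) = C(4,4) · (5.4/9.8)^4 · (4.4/9.8)^0 ≈ 0.0922.

0.0922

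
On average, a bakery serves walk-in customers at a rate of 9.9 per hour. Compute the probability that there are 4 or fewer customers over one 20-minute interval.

Over the interval, μ = 9.9 × 1/3 = 3.3 (a 20-minute interval = 1/3 hours).
P(N ≤ 4) = Σ_{j=0}^{4} e^(−μ) μ^j/j! ≈ 0.7626.

0.7626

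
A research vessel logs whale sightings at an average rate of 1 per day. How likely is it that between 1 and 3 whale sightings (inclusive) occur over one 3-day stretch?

Over the interval, μ = 1 × 3 = 3 (a 3-day stretch = 3 days).
P(1 ≤ N ≤ 3) = Σ_{j=1}^{3} e^(−3) · 3^j/j! ≈ 0.5974.

0.5974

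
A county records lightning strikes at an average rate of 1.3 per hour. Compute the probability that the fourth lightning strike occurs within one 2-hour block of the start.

0.2640

Over the interval, μ = 1.3 × 2 = 2.6 (a 2-hour block = 2 hours).
The fourth arrival falls in the interval iff at least 4 events occur there: P(S_4 ≤ t) = P(N ≥ 4) = 1 − P(N ≤ 3) ≈ 0.2640.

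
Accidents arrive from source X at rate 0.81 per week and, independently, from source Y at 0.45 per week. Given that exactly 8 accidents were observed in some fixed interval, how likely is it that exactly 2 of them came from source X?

0.0240

Given the total, each event is independently from source X with probability p = λ_X/(λ_X+λ_Y) = 0.81/1.26 ≈ 0.6429.
So K ~ Binomial(8, 0.81/1.26): P(K = 2) = C(8,2) · (0.81/1.26)^2 · (0.45/1.26)^6 ≈ 0.0240.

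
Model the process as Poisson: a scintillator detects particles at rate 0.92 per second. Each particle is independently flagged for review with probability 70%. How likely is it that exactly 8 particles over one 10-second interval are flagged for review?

0.1171

Thinning: the particles that are flagged for review themselves form a Poisson process with rate 0.7 × 0.92 = 0.644 per second.
Over the interval, μ = 0.644 × 10 = 6.44 (a 10-second interval = 10 seconds).
P(N = 8) = e^(−6.44) · 6.44^8/8! ≈ 0.1171.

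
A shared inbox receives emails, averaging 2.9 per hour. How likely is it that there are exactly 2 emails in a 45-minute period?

Over the interval, μ = 2.9 × 0.75 = 2.175 (a 45-minute period = 0.75 hours).
P(N = 2) = e^(−μ) μ^2/2! = e^(−2.175) · 2.175^2/2 ≈ 0.2687.

0.2687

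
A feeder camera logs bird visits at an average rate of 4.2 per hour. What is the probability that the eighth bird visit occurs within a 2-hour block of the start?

Over the interval, μ = 4.2 × 2 = 8.4 (a 2-hour block = 2 hours).
The eighth arrival falls in the interval iff at least 8 events occur there: P(S_8 ≤ t) = P(N ≥ 8) = 1 − P(N ≤ 7) ≈ 0.6013.

0.6013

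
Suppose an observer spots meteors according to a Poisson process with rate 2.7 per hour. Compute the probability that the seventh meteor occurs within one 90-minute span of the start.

Over the interval, μ = 2.7 × 1.5 = 4.05 (a 90-minute span = 1.5 hours).
The seventh arrival falls in the interval iff at least 7 events occur there: P(S_7 ≤ t) = P(N ≥ 7) = 1 − P(N ≤ 6) ≈ 0.1159.

0.1159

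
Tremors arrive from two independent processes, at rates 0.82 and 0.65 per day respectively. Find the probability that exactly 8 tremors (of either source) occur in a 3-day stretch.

Independent Poisson processes superpose: combined rate λ = 0.82 + 0.65 = 1.47 per day.
Over the interval, μ = 1.47 × 3 = 4.41 (a 3-day stretch = 3 days).
P(N = 8) = e^(−4.41) · 4.41^8/8! ≈ 0.0431.

0.0431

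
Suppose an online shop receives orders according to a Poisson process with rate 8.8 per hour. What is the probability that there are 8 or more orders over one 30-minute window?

Over the interval, μ = 8.8 × 0.5 = 4.4 (a 30-minute window = 0.5 hours).
P(N ≥ 8) = 1 − P(N ≤ 7) = 1 − Σ_{j=0}^{7} e^(−μ) μ^j/j! ≈ 0.0786.

0.0786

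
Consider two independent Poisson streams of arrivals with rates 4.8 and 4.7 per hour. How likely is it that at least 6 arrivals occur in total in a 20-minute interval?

0.1016

Independent Poisson processes superpose: combined rate λ = 4.8 + 4.7 = 9.5 per hour.
Over the interval, μ = 9.5 × 1/3 ≈ 3.16667 (a 20-minute interval = 1/3 hours).
P(N ≥ 6) = 1 − P(N ≤ 5) ≈ 0.1016.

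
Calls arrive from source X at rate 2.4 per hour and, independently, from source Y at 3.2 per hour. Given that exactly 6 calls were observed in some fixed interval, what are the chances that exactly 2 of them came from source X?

0.2938

Given the total, each event is independently from source X with probability p = λ_X/(λ_X+λ_Y) = 2.4/5.6 ≈ 0.4286.
So K ~ Binomial(6, 2.4/5.6): P(K = 2) = C(6,2) · (2.4/5.6)^2 · (3.2/5.6)^4 ≈ 0.2938.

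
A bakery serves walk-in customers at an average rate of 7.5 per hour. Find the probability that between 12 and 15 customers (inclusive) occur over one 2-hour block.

0.3833

Over the interval, μ = 7.5 × 2 = 15 (a 2-hour block = 2 hours).
P(12 ≤ N ≤ 15) = Σ_{j=12}^{15} e^(−15) · 15^j/j! ≈ 0.3833.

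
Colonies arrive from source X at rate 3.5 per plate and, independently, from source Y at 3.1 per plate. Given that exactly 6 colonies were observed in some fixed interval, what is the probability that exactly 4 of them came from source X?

Given the total, each event is independently from source X with probability p = λ_X/(λ_X+λ_Y) = 3.5/6.6 ≈ 0.5303.
So K ~ Binomial(6, 3.5/6.6): P(K = 4) = C(6,4) · (3.5/6.6)^4 · (3.1/6.6)^2 ≈ 0.2617.

0.2617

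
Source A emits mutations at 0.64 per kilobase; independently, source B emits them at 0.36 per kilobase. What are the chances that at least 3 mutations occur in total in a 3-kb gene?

Independent Poisson processes superpose: combined rate λ = 0.64 + 0.36 = 1 per kilobase.
Over the interval, μ = 1 × 3 = 3 (a 3-kb gene = 3 kilobases).
P(N ≥ 3) = 1 − P(N ≤ 2) ≈ 0.5768.

0.5768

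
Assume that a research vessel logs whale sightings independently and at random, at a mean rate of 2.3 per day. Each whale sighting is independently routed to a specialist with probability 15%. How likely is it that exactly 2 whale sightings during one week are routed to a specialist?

Thinning: the whale sightings that are routed to a specialist themselves form a Poisson process with rate 0.15 × 2.3 = 0.345 per day.
Over the interval, μ = 0.345 × 7 = 2.415 (a week = 7 days).
P(N = 2) = e^(−2.415) · 2.415^2/2! ≈ 0.2606.

0.2606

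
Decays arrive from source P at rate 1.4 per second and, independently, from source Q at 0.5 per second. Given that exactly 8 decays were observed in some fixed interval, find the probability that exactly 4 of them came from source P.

0.0990

Given the total, each event is independently from source P with probability p = λ_P/(λ_P+λ_Q) = 1.4/1.9 ≈ 0.7368.
So K ~ Binomial(8, 1.4/1.9): P(K = 4) = C(8,4) · (1.4/1.9)^4 · (0.5/1.9)^4 ≈ 0.0990.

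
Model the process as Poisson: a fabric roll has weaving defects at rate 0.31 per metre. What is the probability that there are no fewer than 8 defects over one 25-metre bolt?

0.5116

Over the interval, μ = 0.31 × 25 = 7.75 (a 25-metre bolt = 25 metres).
P(N ≥ 8) = 1 − P(N ≤ 7) = 1 − Σ_{j=0}^{7} e^(−μ) μ^j/j! ≈ 0.5116.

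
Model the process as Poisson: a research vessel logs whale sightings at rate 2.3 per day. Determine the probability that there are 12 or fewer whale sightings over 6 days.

0.3784

Over the interval, μ = 2.3 × 6 = 13.8 (6 days).
P(N ≤ 12) = Σ_{j=0}^{12} e^(−μ) μ^j/j! ≈ 0.3784.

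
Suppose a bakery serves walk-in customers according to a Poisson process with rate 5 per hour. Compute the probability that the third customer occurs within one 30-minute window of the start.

0.4562

Over the interval, μ = 5 × 0.5 = 2.5 (a 30-minute window = 0.5 hours).
The third arrival falls in the interval iff at least 3 events occur there: P(S_3 ≤ t) = P(N ≥ 3) = 1 − P(N ≤ 2) ≈ 0.4562.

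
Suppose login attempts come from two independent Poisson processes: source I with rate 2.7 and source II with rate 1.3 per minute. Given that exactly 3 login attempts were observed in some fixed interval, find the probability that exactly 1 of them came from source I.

Given the total, each event is independently from source I with probability p = λ_I/(λ_I+λ_II) = 2.7/4 = 0.6750.
So K ~ Binomial(3, 2.7/4): P(K = 1) = C(3,1) · (2.7/4)^1 · (1.3/4)^2 ≈ 0.2139.

0.2139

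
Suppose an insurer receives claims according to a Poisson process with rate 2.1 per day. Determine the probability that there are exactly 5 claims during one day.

With mean μ = 2.1 per day,
P(N = 5) = e^(−μ) μ^5/5! = e^(−2.1) · 2.1^5/120 ≈ 0.0417.

0.0417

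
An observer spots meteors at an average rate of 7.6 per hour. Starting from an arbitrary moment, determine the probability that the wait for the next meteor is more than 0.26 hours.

The wait for the next event is exponential with rate λ = 7.6 per hour.
P(T > 0.26) = e^(−λt) = e^(−7.6 × 0.26) = e^(−1.976) ≈ 0.1386.

0.1386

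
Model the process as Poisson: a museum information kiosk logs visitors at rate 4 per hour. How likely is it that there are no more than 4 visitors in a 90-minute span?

Over the interval, μ = 4 × 1.5 = 6 (a 90-minute span = 1.5 hours).
P(N ≤ 4) = Σ_{j=0}^{4} e^(−μ) μ^j/j! ≈ 0.2851.

0.2851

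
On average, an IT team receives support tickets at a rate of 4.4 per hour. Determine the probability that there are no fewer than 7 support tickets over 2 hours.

Over the interval, μ = 4.4 × 2 = 8.8 (2 hours).
P(N ≥ 7) = 1 − P(N ≤ 6) = 1 − Σ_{j=0}^{6} e^(−μ) μ^j/j! ≈ 0.7744.

0.7744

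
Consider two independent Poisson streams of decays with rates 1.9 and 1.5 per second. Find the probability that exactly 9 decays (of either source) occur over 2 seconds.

Independent Poisson processes superpose: combined rate λ = 1.9 + 1.5 = 3.4 per second.
Over the interval, μ = 3.4 × 2 = 6.8 (2 seconds).
P(N = 9) = e^(−6.8) · 6.8^9/9! ≈ 0.0954.

0.0954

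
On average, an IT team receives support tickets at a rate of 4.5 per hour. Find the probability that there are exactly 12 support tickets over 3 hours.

0.1049

Over the interval, μ = 4.5 × 3 = 13.5 (3 hours).
P(N = 12) = e^(−μ) μ^12/12! = e^(−13.5) · 13.5^12/479001600 ≈ 0.1049.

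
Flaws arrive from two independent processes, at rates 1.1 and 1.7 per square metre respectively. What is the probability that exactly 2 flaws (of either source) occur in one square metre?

Independent Poisson processes superpose: combined rate λ = 1.1 + 1.7 = 2.8 per square metre.
So μ = 2.8.
P(N = 2) = e^(−2.8) · 2.8^2/2! ≈ 0.2384.

0.2384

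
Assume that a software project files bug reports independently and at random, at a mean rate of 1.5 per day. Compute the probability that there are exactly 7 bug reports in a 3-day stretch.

0.0824

Over the interval, μ = 1.5 × 3 = 4.5 (a 3-day stretch = 3 days).
P(N = 7) = e^(−μ) μ^7/7! = e^(−4.5) · 4.5^7/5040 ≈ 0.0824.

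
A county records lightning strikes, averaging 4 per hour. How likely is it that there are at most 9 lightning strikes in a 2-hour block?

Over the interval, μ = 4 × 2 = 8 (a 2-hour block = 2 hours).
P(N ≤ 9) = Σ_{j=0}^{9} e^(−μ) μ^j/j! ≈ 0.7166.

0.7166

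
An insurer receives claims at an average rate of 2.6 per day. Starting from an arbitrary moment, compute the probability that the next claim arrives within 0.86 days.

0.8931

Inter-arrival times are exponential with rate λ = 2.6 per day.
P(T ≤ 0.86) = 1 − e^(−λt) = 1 − e^(−2.6 × 0.86) = 1 − e^(−2.236) ≈ 0.8931.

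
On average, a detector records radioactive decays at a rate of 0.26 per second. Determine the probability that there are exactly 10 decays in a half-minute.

Over the interval, μ = 0.26 × 30 = 7.8 (a half-minute = 30 seconds).
P(N = 10) = e^(−μ) μ^10/10! = e^(−7.8) · 7.8^10/3628800 ≈ 0.0941.

0.0941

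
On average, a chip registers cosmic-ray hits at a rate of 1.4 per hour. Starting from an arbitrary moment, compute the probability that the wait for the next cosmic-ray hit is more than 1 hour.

The wait for the next event is exponential with rate λ = 1.4 per hour.
P(T > 1) = e^(−λt) = e^(−1.4 × 1) = e^(−1.4) ≈ 0.2466.

0.2466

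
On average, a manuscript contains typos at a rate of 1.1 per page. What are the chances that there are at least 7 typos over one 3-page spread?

0.0510

Over the interval, μ = 1.1 × 3 = 3.3 (a 3-page spread = 3 pages).
P(N ≥ 7) = 1 − P(N ≤ 6) = 1 − Σ_{j=0}^{6} e^(−μ) μ^j/j! ≈ 0.0510.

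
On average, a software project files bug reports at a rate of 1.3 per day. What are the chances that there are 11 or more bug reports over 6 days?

Over the interval, μ = 1.3 × 6 = 7.8 (6 days).
P(N ≥ 11) = 1 − P(N ≤ 10) = 1 − Σ_{j=0}^{10} e^(−μ) μ^j/j! ≈ 0.1648.

0.1648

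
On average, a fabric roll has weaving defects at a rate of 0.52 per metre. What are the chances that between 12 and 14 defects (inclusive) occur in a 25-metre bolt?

0.3220

Over the interval, μ = 0.52 × 25 = 13 (a 25-metre bolt = 25 metres).
P(12 ≤ N ≤ 14) = Σ_{j=12}^{14} e^(−13) · 13^j/j! ≈ 0.3220.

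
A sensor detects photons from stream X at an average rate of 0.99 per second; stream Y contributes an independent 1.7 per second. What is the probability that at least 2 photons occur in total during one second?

0.7495

Independent Poisson processes superpose: combined rate λ = 0.99 + 1.7 = 2.69 per second.
So μ = 2.69.
P(N ≥ 2) = 1 − P(N ≤ 1) ≈ 0.7495.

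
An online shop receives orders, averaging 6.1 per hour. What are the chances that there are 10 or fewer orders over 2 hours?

Over the interval, μ = 6.1 × 2 = 12.2 (2 hours).
P(N ≤ 10) = Σ_{j=0}^{10} e^(−μ) μ^j/j! ≈ 0.3266.

0.3266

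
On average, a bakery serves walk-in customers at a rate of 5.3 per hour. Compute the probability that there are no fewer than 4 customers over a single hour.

With mean μ = 5.3 per hour,
P(N ≥ 4) = 1 − P(N ≤ 3) = 1 − Σ_{j=0}^{3} e^(−μ) μ^j/j! ≈ 0.7746.

0.7746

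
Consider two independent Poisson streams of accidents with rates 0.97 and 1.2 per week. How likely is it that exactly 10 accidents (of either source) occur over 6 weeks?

0.0855

Independent Poisson processes superpose: combined rate λ = 0.97 + 1.2 = 2.17 per week.
Over the interval, μ = 2.17 × 6 = 13.02 (6 weeks).
P(N = 10) = e^(−13.02) · 13.02^10/10! ≈ 0.0855.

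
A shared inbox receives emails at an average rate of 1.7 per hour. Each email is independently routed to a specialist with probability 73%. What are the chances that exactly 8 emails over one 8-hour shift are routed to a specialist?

0.1142

Thinning: the emails that are routed to a specialist themselves form a Poisson process with rate 0.73 × 1.7 = 1.241 per hour.
Over the interval, μ = 1.241 × 8 = 9.928 (an 8-hour shift = 8 hours).
P(N = 8) = e^(−9.928) · 9.928^8/8! ≈ 0.1142.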